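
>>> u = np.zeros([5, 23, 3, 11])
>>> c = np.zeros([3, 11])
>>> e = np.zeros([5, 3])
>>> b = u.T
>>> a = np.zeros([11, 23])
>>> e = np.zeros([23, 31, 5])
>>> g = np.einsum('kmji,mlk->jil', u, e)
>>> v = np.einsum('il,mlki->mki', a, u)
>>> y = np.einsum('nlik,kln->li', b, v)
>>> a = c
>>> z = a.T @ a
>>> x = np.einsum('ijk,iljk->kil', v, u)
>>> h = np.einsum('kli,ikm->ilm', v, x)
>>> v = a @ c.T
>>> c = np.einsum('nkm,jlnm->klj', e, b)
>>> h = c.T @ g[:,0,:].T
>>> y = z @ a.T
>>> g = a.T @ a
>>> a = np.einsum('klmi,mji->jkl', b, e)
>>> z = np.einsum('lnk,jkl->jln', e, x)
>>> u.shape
(5, 23, 3, 11)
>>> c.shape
(31, 3, 11)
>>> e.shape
(23, 31, 5)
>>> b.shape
(11, 3, 23, 5)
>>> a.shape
(31, 11, 3)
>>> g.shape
(11, 11)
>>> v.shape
(3, 3)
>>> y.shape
(11, 3)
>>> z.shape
(11, 23, 31)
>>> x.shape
(11, 5, 23)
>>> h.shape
(11, 3, 3)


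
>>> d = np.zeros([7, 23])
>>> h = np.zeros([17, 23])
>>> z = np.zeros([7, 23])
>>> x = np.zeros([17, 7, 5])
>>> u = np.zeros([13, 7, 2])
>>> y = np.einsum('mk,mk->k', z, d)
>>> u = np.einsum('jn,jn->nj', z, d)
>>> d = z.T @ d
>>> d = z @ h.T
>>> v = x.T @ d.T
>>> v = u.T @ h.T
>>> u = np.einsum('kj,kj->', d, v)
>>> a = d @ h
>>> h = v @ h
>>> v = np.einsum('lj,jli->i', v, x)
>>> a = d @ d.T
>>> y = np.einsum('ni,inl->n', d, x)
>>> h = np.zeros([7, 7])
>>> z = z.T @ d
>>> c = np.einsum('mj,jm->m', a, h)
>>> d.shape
(7, 17)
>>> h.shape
(7, 7)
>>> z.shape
(23, 17)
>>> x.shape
(17, 7, 5)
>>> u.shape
()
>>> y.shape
(7,)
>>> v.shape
(5,)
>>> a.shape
(7, 7)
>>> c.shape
(7,)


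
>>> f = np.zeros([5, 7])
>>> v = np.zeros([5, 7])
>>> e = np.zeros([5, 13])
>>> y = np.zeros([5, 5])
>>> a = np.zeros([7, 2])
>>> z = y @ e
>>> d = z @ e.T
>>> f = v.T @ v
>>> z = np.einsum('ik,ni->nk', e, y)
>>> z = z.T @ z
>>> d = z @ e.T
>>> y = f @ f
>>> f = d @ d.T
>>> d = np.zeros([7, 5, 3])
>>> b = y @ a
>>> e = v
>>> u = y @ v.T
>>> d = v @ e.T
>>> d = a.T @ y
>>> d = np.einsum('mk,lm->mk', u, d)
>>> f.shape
(13, 13)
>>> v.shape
(5, 7)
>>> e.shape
(5, 7)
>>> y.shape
(7, 7)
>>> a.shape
(7, 2)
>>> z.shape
(13, 13)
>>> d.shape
(7, 5)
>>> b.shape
(7, 2)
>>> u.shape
(7, 5)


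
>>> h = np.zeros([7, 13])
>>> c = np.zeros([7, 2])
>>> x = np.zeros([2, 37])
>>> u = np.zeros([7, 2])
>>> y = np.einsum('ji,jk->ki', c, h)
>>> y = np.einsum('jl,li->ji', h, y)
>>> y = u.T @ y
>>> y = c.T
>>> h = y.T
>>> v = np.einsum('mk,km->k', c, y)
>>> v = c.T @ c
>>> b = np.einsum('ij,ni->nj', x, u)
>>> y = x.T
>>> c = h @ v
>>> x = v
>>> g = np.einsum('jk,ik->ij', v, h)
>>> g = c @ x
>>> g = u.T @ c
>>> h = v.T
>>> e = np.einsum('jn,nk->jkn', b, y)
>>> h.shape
(2, 2)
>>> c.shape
(7, 2)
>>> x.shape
(2, 2)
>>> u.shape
(7, 2)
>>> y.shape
(37, 2)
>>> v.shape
(2, 2)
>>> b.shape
(7, 37)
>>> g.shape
(2, 2)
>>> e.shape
(7, 2, 37)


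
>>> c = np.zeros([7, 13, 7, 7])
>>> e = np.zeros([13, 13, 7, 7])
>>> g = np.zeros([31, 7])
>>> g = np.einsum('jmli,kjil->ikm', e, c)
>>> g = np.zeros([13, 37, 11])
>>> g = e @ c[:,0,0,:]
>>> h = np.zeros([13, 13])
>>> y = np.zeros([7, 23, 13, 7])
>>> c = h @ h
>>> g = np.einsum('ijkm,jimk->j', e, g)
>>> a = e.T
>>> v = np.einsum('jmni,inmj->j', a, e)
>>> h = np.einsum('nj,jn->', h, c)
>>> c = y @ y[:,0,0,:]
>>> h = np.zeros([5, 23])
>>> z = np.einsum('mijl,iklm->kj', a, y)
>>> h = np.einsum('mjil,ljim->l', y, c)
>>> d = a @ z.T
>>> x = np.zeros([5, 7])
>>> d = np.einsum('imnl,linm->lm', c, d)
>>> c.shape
(7, 23, 13, 7)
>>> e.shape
(13, 13, 7, 7)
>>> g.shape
(13,)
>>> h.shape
(7,)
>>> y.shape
(7, 23, 13, 7)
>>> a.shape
(7, 7, 13, 13)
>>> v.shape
(7,)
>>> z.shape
(23, 13)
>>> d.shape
(7, 23)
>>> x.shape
(5, 7)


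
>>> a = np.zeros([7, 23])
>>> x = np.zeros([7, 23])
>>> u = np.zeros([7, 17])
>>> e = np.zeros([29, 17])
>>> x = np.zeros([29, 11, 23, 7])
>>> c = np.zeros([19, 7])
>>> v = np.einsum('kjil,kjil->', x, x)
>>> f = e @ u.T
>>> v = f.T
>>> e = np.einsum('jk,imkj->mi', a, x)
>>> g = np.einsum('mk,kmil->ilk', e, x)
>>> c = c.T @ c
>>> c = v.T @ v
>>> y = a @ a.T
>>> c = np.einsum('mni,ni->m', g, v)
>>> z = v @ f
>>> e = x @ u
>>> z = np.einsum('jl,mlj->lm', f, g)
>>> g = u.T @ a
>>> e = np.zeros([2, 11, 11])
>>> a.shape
(7, 23)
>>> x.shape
(29, 11, 23, 7)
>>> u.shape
(7, 17)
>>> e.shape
(2, 11, 11)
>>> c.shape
(23,)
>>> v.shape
(7, 29)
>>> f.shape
(29, 7)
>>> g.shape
(17, 23)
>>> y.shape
(7, 7)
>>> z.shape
(7, 23)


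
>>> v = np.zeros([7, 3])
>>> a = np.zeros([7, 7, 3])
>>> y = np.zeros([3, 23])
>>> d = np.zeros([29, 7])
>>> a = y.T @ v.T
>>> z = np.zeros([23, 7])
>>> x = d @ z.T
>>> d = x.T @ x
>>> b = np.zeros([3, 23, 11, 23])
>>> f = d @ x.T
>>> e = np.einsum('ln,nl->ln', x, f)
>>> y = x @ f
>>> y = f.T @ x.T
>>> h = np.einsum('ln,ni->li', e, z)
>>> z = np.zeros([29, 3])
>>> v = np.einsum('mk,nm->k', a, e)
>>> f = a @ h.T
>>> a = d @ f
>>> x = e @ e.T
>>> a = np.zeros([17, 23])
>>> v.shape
(7,)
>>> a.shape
(17, 23)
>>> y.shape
(29, 29)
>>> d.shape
(23, 23)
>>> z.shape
(29, 3)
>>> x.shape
(29, 29)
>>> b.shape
(3, 23, 11, 23)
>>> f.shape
(23, 29)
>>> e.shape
(29, 23)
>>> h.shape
(29, 7)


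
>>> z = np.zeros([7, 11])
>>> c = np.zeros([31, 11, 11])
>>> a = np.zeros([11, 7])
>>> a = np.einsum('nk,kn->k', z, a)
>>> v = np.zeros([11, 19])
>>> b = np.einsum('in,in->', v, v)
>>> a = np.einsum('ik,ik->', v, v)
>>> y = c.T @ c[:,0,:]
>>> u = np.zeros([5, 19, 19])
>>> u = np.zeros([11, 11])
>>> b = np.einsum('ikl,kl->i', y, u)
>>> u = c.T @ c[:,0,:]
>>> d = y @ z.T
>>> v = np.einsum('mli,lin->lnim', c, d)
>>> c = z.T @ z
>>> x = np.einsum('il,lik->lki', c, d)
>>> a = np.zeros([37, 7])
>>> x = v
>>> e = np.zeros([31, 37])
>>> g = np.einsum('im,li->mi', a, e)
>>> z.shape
(7, 11)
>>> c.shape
(11, 11)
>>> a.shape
(37, 7)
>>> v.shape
(11, 7, 11, 31)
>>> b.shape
(11,)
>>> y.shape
(11, 11, 11)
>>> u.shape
(11, 11, 11)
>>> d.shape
(11, 11, 7)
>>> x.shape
(11, 7, 11, 31)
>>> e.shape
(31, 37)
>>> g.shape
(7, 37)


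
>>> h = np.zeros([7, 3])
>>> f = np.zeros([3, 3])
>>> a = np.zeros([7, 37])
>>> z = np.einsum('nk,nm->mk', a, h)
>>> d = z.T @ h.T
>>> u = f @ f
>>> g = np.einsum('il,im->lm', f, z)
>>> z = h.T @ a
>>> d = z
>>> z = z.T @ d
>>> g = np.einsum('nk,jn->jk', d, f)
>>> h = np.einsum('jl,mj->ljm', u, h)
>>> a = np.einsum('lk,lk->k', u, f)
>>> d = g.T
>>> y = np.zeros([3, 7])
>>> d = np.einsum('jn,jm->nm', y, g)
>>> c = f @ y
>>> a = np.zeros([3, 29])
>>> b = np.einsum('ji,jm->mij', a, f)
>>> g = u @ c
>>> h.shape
(3, 3, 7)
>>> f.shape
(3, 3)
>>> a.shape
(3, 29)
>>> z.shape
(37, 37)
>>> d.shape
(7, 37)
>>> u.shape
(3, 3)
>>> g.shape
(3, 7)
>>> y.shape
(3, 7)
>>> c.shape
(3, 7)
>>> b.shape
(3, 29, 3)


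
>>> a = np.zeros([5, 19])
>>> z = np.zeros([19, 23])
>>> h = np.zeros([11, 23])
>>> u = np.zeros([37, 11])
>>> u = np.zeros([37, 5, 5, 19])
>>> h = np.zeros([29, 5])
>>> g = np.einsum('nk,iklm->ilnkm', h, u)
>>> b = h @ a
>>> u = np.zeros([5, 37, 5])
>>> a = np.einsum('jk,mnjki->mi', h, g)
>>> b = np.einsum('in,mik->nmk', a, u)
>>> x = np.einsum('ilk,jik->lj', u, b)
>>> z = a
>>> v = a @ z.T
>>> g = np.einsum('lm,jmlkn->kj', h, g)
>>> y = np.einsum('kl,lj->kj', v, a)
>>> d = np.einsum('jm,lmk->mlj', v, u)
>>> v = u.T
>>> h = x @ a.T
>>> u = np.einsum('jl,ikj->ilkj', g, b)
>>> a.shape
(37, 19)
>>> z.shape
(37, 19)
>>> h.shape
(37, 37)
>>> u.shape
(19, 37, 5, 5)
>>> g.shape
(5, 37)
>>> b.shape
(19, 5, 5)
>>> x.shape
(37, 19)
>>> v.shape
(5, 37, 5)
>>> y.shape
(37, 19)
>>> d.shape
(37, 5, 37)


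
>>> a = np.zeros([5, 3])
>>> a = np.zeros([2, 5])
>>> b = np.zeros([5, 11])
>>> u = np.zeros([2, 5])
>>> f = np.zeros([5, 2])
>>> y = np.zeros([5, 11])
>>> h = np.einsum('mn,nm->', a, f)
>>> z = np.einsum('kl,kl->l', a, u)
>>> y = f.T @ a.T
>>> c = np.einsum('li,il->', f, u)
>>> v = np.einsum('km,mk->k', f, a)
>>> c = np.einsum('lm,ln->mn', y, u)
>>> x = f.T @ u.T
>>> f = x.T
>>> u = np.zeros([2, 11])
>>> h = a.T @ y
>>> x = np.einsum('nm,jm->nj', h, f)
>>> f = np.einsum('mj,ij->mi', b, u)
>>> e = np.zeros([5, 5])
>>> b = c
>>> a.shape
(2, 5)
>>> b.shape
(2, 5)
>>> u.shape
(2, 11)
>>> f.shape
(5, 2)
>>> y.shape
(2, 2)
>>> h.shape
(5, 2)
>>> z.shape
(5,)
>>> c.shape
(2, 5)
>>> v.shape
(5,)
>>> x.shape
(5, 2)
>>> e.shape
(5, 5)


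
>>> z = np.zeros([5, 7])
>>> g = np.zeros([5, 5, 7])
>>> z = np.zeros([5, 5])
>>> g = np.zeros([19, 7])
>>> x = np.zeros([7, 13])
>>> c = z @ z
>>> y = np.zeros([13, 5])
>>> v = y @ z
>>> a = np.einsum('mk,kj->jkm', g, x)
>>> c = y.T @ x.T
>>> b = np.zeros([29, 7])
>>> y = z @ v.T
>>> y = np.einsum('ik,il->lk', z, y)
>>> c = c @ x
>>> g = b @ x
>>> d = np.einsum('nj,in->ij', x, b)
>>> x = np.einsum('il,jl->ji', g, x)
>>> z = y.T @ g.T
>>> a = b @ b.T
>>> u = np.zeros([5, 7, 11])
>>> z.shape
(5, 29)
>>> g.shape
(29, 13)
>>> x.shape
(7, 29)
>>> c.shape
(5, 13)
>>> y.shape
(13, 5)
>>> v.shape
(13, 5)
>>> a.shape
(29, 29)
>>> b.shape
(29, 7)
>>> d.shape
(29, 13)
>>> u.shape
(5, 7, 11)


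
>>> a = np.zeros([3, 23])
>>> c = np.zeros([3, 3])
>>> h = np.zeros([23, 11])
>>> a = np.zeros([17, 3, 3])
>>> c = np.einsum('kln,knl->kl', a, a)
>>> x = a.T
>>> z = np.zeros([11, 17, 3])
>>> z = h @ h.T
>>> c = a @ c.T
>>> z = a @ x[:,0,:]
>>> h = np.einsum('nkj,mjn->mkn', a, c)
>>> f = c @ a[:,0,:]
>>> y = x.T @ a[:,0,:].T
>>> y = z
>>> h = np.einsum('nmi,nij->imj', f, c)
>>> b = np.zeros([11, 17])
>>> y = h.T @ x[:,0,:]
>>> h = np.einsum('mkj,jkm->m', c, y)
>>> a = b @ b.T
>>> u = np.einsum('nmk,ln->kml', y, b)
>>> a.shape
(11, 11)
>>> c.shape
(17, 3, 17)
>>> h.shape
(17,)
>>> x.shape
(3, 3, 17)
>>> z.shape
(17, 3, 17)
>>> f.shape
(17, 3, 3)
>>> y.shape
(17, 3, 17)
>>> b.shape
(11, 17)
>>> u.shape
(17, 3, 11)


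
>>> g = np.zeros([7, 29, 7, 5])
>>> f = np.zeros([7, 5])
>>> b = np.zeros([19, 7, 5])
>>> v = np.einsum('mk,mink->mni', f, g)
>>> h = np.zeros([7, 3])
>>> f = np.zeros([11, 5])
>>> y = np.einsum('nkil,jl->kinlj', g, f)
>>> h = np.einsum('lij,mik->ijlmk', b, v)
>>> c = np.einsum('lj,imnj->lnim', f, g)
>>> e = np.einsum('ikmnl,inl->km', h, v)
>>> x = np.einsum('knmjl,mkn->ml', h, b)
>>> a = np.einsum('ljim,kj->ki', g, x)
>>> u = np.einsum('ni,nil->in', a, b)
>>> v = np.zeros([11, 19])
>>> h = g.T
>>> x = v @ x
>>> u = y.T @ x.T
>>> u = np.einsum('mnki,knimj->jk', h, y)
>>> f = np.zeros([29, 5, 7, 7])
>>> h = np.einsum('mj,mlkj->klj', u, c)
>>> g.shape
(7, 29, 7, 5)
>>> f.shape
(29, 5, 7, 7)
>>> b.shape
(19, 7, 5)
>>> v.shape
(11, 19)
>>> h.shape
(7, 7, 29)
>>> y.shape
(29, 7, 7, 5, 11)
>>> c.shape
(11, 7, 7, 29)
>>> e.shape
(5, 19)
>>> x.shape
(11, 29)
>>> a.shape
(19, 7)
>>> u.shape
(11, 29)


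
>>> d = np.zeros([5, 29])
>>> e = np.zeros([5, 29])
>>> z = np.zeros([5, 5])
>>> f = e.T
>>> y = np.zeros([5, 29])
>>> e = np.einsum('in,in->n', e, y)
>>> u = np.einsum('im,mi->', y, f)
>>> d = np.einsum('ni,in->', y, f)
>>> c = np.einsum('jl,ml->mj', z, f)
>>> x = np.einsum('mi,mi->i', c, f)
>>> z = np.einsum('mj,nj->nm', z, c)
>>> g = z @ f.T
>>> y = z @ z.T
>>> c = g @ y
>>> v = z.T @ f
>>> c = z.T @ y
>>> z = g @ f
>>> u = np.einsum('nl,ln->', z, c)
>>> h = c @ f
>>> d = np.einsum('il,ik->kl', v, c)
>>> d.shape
(29, 5)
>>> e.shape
(29,)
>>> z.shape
(29, 5)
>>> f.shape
(29, 5)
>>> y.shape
(29, 29)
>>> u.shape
()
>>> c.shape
(5, 29)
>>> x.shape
(5,)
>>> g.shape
(29, 29)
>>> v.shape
(5, 5)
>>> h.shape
(5, 5)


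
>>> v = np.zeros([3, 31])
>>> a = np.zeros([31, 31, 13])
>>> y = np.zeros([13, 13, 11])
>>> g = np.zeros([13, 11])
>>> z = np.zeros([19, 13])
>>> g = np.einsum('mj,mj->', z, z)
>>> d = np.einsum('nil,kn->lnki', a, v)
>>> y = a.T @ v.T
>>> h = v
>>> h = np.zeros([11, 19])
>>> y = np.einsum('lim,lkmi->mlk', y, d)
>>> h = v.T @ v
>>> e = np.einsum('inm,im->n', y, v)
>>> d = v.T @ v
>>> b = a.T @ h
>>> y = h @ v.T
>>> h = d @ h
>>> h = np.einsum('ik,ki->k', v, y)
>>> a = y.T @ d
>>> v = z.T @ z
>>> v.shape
(13, 13)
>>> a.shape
(3, 31)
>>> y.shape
(31, 3)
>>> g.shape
()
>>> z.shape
(19, 13)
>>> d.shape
(31, 31)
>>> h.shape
(31,)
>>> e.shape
(13,)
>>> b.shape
(13, 31, 31)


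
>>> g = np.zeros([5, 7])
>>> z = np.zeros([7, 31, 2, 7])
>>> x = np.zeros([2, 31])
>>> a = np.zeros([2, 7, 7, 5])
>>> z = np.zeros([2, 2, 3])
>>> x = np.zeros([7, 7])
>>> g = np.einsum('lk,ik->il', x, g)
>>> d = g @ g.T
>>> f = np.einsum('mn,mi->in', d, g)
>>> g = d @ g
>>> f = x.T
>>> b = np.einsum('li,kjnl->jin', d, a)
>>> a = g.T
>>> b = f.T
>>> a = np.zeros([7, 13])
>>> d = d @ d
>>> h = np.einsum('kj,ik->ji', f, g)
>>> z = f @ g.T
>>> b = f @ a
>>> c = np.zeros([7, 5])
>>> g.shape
(5, 7)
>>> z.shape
(7, 5)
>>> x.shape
(7, 7)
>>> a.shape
(7, 13)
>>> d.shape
(5, 5)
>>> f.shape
(7, 7)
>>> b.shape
(7, 13)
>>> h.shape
(7, 5)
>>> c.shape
(7, 5)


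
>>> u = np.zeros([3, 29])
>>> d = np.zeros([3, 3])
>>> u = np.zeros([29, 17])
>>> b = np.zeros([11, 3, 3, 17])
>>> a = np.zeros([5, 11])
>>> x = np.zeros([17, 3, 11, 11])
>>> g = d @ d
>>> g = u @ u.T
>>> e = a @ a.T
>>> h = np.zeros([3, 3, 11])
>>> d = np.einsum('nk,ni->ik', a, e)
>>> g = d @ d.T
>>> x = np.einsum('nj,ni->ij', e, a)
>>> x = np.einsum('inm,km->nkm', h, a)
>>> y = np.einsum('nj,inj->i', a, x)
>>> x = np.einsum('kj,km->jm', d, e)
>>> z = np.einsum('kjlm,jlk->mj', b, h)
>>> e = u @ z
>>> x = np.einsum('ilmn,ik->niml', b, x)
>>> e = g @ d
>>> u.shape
(29, 17)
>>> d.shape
(5, 11)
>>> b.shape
(11, 3, 3, 17)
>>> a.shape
(5, 11)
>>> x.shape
(17, 11, 3, 3)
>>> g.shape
(5, 5)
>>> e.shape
(5, 11)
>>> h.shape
(3, 3, 11)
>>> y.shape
(3,)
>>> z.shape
(17, 3)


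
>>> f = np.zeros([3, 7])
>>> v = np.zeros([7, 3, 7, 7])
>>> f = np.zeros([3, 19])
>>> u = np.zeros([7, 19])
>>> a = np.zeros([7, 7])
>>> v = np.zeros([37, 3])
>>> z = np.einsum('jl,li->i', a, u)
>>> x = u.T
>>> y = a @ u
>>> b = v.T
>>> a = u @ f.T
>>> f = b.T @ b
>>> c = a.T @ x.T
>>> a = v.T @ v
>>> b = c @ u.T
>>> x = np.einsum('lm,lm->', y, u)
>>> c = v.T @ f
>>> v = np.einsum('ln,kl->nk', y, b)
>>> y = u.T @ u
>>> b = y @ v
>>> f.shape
(37, 37)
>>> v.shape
(19, 3)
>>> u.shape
(7, 19)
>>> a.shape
(3, 3)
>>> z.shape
(19,)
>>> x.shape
()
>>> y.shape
(19, 19)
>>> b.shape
(19, 3)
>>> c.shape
(3, 37)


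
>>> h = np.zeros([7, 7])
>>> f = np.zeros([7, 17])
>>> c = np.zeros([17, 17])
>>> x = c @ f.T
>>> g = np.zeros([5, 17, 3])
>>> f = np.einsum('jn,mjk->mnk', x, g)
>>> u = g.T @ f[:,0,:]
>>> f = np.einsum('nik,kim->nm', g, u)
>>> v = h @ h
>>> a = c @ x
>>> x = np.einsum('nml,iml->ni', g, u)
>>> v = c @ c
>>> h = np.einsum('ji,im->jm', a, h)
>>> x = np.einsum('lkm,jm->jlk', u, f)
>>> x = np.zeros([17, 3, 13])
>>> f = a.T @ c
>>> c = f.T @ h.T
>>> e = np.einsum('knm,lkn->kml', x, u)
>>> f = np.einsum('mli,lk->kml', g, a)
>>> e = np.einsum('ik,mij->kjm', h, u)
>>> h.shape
(17, 7)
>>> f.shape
(7, 5, 17)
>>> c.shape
(17, 17)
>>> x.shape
(17, 3, 13)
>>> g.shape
(5, 17, 3)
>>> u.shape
(3, 17, 3)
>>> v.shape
(17, 17)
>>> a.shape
(17, 7)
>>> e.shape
(7, 3, 3)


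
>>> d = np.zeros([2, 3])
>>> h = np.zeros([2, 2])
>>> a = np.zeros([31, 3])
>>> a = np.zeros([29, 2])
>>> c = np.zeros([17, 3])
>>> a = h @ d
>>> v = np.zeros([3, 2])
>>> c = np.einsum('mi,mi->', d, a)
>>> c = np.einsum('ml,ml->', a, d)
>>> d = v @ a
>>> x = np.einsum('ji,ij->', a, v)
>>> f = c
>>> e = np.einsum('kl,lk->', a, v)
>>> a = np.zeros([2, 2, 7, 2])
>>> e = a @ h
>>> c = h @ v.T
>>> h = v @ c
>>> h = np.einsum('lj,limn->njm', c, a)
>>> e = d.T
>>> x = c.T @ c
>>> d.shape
(3, 3)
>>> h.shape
(2, 3, 7)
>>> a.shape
(2, 2, 7, 2)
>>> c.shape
(2, 3)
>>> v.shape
(3, 2)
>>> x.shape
(3, 3)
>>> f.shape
()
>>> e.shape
(3, 3)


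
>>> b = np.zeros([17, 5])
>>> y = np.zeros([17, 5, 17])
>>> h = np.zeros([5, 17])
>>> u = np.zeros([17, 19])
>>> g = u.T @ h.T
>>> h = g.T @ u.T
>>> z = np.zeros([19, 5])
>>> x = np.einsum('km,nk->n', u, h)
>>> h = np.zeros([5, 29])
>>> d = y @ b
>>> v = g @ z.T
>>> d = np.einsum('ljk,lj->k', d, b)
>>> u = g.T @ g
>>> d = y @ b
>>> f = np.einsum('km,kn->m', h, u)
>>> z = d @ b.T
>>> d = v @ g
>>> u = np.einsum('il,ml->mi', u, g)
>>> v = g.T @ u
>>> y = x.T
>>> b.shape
(17, 5)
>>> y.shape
(5,)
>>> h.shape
(5, 29)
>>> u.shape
(19, 5)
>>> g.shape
(19, 5)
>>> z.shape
(17, 5, 17)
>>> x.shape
(5,)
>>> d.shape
(19, 5)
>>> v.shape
(5, 5)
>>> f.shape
(29,)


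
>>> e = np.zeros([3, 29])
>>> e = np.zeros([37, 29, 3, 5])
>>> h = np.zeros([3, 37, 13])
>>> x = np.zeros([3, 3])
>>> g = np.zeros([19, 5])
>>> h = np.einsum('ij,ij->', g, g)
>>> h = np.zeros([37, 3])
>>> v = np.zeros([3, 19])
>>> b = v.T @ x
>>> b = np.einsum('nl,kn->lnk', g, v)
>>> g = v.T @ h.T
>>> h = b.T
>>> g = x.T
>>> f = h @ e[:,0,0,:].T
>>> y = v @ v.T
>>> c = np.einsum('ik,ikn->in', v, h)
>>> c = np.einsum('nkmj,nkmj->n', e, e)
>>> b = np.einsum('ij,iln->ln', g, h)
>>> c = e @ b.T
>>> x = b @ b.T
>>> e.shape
(37, 29, 3, 5)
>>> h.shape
(3, 19, 5)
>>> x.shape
(19, 19)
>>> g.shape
(3, 3)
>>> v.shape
(3, 19)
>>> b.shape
(19, 5)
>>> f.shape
(3, 19, 37)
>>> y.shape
(3, 3)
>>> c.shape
(37, 29, 3, 19)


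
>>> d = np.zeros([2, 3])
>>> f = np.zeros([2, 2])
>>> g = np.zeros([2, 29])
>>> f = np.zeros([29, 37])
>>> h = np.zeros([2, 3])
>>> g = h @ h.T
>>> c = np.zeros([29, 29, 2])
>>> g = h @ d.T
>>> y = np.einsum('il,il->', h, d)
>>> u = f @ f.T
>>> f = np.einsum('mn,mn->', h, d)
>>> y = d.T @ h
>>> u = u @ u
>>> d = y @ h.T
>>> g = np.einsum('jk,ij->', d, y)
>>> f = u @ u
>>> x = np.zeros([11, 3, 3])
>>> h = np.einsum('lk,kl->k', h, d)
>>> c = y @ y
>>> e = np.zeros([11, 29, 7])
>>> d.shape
(3, 2)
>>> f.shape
(29, 29)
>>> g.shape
()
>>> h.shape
(3,)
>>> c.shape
(3, 3)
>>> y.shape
(3, 3)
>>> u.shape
(29, 29)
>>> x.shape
(11, 3, 3)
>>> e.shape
(11, 29, 7)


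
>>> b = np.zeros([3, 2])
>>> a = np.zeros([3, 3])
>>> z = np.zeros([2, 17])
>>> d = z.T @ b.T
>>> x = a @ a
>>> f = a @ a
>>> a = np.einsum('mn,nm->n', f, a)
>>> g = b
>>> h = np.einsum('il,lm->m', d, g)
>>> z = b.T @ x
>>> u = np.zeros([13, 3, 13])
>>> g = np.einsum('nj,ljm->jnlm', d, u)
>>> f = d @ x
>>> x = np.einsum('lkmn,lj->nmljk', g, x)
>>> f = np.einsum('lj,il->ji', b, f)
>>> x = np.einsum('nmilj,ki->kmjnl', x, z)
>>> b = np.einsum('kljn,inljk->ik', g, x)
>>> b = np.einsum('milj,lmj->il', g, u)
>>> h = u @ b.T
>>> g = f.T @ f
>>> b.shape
(17, 13)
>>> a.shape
(3,)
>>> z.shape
(2, 3)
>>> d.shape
(17, 3)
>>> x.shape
(2, 13, 17, 13, 3)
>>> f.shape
(2, 17)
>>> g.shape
(17, 17)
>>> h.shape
(13, 3, 17)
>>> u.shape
(13, 3, 13)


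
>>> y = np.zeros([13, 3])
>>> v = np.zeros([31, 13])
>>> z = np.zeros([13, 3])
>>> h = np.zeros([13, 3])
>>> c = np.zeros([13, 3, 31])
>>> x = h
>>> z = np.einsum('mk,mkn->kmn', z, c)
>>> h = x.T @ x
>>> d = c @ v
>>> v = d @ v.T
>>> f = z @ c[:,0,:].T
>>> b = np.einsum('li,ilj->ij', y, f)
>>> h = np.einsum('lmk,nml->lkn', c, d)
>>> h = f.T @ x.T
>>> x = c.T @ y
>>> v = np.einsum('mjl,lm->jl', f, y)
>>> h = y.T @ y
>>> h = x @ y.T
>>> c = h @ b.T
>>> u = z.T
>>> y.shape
(13, 3)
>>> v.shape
(13, 13)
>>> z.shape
(3, 13, 31)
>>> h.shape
(31, 3, 13)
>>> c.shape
(31, 3, 3)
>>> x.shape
(31, 3, 3)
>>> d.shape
(13, 3, 13)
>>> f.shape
(3, 13, 13)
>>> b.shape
(3, 13)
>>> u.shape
(31, 13, 3)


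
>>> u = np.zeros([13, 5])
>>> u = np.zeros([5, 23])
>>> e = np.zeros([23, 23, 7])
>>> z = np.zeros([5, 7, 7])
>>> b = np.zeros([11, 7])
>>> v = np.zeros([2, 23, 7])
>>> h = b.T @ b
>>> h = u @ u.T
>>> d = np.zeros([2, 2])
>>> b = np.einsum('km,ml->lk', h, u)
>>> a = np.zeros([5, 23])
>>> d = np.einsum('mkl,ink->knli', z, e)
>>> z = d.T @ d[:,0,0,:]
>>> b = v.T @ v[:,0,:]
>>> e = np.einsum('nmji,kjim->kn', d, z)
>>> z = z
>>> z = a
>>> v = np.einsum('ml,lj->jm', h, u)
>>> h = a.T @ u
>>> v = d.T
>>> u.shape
(5, 23)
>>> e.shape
(23, 7)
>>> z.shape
(5, 23)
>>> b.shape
(7, 23, 7)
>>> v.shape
(23, 7, 23, 7)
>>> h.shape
(23, 23)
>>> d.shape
(7, 23, 7, 23)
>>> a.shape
(5, 23)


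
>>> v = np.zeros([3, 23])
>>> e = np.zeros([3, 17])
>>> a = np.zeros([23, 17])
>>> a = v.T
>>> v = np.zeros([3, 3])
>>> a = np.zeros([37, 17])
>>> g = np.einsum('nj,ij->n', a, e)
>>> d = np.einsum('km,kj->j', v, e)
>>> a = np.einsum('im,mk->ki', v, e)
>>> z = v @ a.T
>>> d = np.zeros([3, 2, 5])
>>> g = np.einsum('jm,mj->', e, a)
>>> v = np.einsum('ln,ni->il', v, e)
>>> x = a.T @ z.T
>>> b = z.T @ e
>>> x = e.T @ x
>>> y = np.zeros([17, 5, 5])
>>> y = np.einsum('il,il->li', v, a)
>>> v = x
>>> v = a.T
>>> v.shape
(3, 17)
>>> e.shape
(3, 17)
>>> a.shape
(17, 3)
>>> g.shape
()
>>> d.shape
(3, 2, 5)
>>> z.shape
(3, 17)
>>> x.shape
(17, 3)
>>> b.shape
(17, 17)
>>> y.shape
(3, 17)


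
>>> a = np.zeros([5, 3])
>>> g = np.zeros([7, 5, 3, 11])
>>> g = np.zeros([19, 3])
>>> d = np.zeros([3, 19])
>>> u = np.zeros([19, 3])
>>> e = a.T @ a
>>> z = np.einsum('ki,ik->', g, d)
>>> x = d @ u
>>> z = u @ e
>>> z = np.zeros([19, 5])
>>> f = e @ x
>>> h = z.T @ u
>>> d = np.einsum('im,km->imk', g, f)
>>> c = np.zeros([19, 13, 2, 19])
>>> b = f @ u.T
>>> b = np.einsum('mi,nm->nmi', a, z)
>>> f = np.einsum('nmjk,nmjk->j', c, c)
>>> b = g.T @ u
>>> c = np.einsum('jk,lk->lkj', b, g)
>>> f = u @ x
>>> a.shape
(5, 3)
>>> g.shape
(19, 3)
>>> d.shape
(19, 3, 3)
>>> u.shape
(19, 3)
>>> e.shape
(3, 3)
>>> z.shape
(19, 5)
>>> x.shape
(3, 3)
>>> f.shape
(19, 3)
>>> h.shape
(5, 3)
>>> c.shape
(19, 3, 3)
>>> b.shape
(3, 3)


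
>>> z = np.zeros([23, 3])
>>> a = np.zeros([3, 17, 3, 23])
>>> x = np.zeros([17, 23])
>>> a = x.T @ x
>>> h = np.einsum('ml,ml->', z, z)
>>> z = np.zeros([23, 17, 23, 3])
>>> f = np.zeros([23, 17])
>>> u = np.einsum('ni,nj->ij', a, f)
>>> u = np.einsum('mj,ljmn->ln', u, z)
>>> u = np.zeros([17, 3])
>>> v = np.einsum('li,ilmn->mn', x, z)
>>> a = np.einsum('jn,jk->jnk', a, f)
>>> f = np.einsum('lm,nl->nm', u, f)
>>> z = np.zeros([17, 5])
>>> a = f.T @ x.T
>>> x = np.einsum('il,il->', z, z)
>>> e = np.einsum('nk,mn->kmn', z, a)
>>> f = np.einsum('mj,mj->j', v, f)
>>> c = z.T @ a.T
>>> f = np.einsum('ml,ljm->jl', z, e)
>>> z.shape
(17, 5)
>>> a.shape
(3, 17)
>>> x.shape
()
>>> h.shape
()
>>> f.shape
(3, 5)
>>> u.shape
(17, 3)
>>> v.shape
(23, 3)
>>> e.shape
(5, 3, 17)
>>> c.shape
(5, 3)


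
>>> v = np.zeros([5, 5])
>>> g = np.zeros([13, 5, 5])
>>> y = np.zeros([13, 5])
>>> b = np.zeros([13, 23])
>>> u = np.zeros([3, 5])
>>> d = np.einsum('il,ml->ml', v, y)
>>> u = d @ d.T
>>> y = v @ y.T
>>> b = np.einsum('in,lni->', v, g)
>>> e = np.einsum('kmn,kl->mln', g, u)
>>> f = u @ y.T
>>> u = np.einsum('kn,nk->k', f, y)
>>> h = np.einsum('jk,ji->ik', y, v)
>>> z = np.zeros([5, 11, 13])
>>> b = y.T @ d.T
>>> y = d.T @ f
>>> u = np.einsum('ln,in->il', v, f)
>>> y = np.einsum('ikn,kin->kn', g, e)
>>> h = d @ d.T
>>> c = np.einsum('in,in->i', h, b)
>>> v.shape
(5, 5)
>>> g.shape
(13, 5, 5)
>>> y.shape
(5, 5)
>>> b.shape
(13, 13)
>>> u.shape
(13, 5)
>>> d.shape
(13, 5)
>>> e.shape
(5, 13, 5)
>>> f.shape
(13, 5)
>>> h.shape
(13, 13)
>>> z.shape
(5, 11, 13)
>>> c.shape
(13,)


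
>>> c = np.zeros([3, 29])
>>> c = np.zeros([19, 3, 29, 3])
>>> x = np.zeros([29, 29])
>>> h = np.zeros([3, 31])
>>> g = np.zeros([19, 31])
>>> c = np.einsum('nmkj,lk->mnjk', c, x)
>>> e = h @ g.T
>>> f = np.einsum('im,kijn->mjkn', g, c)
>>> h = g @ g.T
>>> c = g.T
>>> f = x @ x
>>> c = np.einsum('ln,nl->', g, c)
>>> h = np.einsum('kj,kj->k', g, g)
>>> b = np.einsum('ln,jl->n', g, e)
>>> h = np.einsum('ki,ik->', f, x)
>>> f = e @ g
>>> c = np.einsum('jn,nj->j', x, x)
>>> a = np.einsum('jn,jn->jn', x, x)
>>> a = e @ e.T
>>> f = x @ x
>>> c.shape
(29,)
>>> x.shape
(29, 29)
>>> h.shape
()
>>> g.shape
(19, 31)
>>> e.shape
(3, 19)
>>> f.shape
(29, 29)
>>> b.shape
(31,)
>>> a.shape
(3, 3)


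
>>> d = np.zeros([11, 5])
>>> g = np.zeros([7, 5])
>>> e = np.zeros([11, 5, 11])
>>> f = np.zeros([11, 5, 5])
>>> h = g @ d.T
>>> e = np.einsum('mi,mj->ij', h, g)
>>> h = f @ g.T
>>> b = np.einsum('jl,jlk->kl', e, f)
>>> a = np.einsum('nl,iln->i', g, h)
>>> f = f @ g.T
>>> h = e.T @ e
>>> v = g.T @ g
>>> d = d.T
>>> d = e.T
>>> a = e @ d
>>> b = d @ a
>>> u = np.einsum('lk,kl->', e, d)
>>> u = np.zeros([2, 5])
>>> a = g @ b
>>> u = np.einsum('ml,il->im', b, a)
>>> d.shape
(5, 11)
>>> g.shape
(7, 5)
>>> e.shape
(11, 5)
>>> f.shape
(11, 5, 7)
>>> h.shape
(5, 5)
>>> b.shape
(5, 11)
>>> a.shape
(7, 11)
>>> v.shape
(5, 5)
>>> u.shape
(7, 5)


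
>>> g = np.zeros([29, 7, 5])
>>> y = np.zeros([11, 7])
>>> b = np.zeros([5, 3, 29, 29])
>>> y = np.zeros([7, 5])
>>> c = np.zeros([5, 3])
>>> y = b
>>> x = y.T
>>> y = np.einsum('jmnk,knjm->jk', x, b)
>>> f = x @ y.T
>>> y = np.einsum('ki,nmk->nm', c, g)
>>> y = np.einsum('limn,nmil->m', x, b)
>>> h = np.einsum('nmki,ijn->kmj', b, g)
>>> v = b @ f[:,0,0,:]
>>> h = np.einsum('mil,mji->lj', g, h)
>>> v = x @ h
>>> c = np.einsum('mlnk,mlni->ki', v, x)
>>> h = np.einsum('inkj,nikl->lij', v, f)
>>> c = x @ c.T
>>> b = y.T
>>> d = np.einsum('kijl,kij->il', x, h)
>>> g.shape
(29, 7, 5)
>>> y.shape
(3,)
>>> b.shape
(3,)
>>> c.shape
(29, 29, 3, 3)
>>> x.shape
(29, 29, 3, 5)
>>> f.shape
(29, 29, 3, 29)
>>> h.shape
(29, 29, 3)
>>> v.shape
(29, 29, 3, 3)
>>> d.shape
(29, 5)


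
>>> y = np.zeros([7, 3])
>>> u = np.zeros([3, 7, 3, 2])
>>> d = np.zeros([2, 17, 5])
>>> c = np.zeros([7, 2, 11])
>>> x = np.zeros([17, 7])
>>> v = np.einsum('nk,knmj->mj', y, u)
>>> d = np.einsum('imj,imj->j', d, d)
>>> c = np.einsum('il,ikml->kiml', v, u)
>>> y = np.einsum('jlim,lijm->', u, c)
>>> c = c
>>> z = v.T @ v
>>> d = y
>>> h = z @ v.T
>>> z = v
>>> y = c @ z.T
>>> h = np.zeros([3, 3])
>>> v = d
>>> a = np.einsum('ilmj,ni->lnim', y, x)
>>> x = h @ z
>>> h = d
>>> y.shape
(7, 3, 3, 3)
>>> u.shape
(3, 7, 3, 2)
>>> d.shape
()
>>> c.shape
(7, 3, 3, 2)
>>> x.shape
(3, 2)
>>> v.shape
()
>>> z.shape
(3, 2)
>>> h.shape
()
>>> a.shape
(3, 17, 7, 3)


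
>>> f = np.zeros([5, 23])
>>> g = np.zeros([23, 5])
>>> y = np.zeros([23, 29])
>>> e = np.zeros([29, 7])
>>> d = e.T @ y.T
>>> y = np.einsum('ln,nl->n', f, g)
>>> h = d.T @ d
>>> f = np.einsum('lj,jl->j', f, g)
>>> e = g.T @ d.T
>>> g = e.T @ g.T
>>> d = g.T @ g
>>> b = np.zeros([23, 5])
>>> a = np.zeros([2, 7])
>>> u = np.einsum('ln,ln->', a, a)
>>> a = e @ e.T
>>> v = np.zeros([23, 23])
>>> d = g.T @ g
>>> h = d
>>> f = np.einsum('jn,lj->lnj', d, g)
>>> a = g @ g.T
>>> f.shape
(7, 23, 23)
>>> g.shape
(7, 23)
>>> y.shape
(23,)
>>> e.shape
(5, 7)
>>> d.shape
(23, 23)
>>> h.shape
(23, 23)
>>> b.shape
(23, 5)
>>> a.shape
(7, 7)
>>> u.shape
()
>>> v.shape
(23, 23)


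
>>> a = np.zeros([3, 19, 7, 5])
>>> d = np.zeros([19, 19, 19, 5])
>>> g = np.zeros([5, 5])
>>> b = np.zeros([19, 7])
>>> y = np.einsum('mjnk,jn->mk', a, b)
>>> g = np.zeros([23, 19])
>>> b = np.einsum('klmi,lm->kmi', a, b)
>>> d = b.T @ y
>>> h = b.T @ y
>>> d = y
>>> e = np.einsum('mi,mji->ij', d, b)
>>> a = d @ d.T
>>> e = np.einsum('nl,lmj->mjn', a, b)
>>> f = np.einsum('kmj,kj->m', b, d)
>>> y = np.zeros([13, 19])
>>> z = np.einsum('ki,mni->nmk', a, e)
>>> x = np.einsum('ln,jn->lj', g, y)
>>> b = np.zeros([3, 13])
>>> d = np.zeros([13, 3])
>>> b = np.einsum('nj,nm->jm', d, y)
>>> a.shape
(3, 3)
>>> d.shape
(13, 3)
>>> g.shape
(23, 19)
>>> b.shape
(3, 19)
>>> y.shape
(13, 19)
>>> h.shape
(5, 7, 5)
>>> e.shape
(7, 5, 3)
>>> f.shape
(7,)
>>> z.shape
(5, 7, 3)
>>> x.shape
(23, 13)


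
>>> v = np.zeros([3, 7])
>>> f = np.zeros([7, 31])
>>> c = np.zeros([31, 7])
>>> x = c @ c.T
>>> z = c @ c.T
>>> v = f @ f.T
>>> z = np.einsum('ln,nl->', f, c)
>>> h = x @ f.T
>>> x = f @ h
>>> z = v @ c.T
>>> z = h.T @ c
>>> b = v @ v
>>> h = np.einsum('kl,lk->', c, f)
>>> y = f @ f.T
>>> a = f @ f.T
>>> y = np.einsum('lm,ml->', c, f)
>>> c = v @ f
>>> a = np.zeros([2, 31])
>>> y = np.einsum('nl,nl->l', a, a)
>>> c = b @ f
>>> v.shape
(7, 7)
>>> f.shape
(7, 31)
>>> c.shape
(7, 31)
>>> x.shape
(7, 7)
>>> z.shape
(7, 7)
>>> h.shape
()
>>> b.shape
(7, 7)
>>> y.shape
(31,)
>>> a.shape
(2, 31)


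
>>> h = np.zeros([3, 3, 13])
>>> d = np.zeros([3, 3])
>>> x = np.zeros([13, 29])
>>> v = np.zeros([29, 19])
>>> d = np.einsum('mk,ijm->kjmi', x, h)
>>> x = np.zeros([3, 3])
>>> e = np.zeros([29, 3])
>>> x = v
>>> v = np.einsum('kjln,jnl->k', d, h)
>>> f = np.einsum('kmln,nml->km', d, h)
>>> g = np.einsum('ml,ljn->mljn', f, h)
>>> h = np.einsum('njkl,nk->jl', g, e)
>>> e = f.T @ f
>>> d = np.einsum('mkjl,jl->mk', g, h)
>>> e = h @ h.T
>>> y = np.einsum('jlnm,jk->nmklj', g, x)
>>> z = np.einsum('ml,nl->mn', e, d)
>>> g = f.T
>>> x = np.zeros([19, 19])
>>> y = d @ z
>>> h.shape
(3, 13)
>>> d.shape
(29, 3)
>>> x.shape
(19, 19)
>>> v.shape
(29,)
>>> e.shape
(3, 3)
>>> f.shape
(29, 3)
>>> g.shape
(3, 29)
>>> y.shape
(29, 29)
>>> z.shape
(3, 29)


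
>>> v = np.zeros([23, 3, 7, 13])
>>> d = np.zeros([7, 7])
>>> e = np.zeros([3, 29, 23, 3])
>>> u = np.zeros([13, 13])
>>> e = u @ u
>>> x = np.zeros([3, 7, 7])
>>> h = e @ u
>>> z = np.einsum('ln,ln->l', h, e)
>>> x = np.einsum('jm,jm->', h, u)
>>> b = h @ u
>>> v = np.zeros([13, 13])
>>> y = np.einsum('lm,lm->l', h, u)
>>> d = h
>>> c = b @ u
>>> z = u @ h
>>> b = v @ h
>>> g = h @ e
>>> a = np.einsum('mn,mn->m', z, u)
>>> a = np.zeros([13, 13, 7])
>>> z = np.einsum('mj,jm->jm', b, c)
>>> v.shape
(13, 13)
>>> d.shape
(13, 13)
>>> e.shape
(13, 13)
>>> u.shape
(13, 13)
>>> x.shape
()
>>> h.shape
(13, 13)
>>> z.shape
(13, 13)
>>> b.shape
(13, 13)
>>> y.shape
(13,)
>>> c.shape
(13, 13)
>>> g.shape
(13, 13)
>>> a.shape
(13, 13, 7)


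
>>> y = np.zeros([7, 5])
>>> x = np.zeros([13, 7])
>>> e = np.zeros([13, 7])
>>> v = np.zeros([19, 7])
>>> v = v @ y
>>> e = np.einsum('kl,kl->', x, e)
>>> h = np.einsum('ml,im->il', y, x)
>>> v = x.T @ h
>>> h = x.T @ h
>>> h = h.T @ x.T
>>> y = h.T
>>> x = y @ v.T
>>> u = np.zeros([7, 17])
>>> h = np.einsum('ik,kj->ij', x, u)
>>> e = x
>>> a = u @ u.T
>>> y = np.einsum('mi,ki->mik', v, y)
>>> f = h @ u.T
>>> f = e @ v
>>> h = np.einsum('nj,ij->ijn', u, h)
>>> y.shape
(7, 5, 13)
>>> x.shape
(13, 7)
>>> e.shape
(13, 7)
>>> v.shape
(7, 5)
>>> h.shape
(13, 17, 7)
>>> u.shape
(7, 17)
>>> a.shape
(7, 7)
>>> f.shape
(13, 5)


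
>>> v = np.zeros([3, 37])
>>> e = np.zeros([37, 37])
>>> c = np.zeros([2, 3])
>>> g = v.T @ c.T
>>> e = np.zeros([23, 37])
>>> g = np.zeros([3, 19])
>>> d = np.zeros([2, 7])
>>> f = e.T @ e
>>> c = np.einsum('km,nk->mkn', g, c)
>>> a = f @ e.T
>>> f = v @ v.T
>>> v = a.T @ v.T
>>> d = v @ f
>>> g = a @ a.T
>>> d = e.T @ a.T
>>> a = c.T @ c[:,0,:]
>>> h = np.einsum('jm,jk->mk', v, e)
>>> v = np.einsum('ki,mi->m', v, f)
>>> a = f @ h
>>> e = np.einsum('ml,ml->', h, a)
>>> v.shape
(3,)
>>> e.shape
()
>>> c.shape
(19, 3, 2)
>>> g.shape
(37, 37)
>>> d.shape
(37, 37)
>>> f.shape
(3, 3)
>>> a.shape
(3, 37)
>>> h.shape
(3, 37)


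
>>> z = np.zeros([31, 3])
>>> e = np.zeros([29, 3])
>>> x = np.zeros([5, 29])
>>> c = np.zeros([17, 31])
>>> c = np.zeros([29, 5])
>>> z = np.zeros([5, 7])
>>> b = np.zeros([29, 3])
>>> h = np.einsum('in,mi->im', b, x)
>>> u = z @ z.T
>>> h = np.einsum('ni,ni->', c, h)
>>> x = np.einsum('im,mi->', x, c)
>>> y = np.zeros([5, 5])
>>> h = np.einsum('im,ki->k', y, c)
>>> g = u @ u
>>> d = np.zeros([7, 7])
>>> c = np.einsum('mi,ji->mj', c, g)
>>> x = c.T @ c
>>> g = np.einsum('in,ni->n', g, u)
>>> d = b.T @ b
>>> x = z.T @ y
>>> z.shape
(5, 7)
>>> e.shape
(29, 3)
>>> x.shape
(7, 5)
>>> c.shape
(29, 5)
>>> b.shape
(29, 3)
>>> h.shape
(29,)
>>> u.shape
(5, 5)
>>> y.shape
(5, 5)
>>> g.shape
(5,)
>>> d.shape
(3, 3)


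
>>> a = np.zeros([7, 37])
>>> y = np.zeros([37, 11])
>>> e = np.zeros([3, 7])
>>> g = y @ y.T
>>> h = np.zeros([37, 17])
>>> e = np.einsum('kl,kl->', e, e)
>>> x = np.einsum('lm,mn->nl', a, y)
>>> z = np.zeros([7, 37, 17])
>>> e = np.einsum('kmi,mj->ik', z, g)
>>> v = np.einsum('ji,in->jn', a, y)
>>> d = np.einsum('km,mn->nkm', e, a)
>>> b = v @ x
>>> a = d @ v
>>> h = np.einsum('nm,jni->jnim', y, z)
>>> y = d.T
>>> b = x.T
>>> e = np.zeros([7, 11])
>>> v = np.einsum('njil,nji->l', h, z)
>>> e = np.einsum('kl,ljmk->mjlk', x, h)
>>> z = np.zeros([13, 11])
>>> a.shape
(37, 17, 11)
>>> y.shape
(7, 17, 37)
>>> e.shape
(17, 37, 7, 11)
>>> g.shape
(37, 37)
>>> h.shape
(7, 37, 17, 11)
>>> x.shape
(11, 7)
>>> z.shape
(13, 11)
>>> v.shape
(11,)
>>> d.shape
(37, 17, 7)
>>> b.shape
(7, 11)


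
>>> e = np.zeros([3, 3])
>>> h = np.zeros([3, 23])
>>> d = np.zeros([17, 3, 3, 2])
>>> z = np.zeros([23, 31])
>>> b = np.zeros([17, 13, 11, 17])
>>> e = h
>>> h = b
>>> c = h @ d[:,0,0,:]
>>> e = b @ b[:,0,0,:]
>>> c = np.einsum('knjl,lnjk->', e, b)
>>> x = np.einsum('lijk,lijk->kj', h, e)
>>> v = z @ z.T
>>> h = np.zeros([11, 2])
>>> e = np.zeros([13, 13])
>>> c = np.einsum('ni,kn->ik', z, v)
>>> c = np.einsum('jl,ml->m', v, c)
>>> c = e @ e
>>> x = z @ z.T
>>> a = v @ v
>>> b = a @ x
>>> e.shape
(13, 13)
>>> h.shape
(11, 2)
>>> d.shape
(17, 3, 3, 2)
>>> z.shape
(23, 31)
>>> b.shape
(23, 23)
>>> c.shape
(13, 13)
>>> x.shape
(23, 23)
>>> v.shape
(23, 23)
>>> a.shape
(23, 23)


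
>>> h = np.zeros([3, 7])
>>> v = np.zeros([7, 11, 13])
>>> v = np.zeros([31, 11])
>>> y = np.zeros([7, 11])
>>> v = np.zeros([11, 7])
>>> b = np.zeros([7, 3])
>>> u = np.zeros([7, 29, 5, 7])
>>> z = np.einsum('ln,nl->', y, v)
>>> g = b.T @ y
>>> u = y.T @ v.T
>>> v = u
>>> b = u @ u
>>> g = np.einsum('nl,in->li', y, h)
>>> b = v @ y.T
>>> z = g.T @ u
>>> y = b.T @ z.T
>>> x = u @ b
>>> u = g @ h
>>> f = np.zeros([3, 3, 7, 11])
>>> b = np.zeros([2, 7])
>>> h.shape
(3, 7)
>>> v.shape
(11, 11)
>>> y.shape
(7, 3)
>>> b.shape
(2, 7)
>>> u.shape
(11, 7)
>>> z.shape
(3, 11)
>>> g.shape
(11, 3)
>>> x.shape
(11, 7)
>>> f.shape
(3, 3, 7, 11)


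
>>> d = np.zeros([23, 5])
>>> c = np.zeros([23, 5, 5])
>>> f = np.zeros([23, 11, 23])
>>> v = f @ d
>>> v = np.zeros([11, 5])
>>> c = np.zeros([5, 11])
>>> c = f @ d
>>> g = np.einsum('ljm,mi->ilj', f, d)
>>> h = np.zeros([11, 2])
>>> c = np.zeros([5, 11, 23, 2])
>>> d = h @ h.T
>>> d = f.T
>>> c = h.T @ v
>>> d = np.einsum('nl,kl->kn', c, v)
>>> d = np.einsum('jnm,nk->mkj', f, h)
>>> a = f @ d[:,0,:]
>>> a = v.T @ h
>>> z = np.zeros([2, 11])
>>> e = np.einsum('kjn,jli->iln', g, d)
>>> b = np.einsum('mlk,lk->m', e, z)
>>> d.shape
(23, 2, 23)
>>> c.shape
(2, 5)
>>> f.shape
(23, 11, 23)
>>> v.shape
(11, 5)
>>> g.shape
(5, 23, 11)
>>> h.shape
(11, 2)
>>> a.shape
(5, 2)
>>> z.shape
(2, 11)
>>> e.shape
(23, 2, 11)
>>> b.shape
(23,)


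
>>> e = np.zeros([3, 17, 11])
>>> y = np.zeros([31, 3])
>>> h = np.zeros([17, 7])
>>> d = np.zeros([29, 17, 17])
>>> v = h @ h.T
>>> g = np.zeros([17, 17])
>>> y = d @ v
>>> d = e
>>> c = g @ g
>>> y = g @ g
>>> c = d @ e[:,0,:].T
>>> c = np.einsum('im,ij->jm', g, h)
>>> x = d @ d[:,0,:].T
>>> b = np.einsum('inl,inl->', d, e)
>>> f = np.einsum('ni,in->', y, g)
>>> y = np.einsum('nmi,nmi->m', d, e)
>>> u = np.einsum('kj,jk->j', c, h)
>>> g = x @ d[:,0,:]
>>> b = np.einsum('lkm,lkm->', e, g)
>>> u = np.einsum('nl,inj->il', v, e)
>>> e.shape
(3, 17, 11)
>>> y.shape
(17,)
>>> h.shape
(17, 7)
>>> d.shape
(3, 17, 11)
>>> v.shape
(17, 17)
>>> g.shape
(3, 17, 11)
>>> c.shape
(7, 17)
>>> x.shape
(3, 17, 3)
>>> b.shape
()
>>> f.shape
()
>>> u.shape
(3, 17)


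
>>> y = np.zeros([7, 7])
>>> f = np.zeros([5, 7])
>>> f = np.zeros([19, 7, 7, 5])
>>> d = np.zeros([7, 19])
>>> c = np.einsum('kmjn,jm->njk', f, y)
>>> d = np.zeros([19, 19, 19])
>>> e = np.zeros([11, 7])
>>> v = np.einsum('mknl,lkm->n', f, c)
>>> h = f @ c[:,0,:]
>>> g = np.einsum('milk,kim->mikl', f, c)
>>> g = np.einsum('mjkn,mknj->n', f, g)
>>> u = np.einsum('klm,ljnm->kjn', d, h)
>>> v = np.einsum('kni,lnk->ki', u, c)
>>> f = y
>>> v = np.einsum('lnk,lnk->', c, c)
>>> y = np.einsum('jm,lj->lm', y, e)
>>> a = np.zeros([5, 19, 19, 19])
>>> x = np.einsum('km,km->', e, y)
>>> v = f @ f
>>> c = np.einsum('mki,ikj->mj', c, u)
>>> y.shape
(11, 7)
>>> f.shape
(7, 7)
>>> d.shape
(19, 19, 19)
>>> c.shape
(5, 7)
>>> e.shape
(11, 7)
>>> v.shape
(7, 7)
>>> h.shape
(19, 7, 7, 19)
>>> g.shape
(5,)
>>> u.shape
(19, 7, 7)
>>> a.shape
(5, 19, 19, 19)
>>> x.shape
()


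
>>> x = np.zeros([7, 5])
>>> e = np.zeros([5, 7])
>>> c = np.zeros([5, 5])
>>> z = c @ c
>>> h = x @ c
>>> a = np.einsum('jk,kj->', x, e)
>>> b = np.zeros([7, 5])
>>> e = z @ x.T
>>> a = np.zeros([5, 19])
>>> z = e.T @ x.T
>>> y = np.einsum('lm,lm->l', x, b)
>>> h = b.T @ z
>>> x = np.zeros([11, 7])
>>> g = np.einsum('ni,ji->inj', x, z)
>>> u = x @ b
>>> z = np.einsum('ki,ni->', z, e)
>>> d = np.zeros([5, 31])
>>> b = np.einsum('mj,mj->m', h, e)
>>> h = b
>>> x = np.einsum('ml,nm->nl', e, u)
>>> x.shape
(11, 7)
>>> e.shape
(5, 7)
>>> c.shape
(5, 5)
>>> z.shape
()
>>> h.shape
(5,)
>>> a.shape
(5, 19)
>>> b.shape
(5,)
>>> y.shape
(7,)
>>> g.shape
(7, 11, 7)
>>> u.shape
(11, 5)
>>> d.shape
(5, 31)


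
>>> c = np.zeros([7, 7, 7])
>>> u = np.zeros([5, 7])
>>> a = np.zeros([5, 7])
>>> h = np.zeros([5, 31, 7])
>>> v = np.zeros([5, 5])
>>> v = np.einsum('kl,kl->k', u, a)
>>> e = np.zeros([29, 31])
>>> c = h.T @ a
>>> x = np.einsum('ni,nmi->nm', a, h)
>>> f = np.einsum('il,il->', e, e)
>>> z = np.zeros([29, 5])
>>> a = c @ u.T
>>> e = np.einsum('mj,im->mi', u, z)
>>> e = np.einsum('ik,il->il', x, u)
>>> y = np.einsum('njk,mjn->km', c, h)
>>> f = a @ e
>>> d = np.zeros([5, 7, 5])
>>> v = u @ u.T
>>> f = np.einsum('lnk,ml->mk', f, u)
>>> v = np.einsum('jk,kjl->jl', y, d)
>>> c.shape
(7, 31, 7)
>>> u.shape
(5, 7)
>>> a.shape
(7, 31, 5)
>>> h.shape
(5, 31, 7)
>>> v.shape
(7, 5)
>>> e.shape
(5, 7)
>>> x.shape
(5, 31)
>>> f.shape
(5, 7)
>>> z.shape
(29, 5)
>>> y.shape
(7, 5)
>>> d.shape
(5, 7, 5)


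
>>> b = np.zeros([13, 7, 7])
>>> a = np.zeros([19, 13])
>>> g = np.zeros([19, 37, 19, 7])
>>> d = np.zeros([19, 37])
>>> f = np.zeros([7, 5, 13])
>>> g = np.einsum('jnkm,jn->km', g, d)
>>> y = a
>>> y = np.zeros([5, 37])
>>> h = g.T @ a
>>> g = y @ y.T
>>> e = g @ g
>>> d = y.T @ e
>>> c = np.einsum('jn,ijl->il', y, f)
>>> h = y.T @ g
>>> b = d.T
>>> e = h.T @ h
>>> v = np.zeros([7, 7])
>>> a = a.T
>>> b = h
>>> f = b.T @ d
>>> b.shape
(37, 5)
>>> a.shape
(13, 19)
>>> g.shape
(5, 5)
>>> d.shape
(37, 5)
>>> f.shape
(5, 5)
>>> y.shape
(5, 37)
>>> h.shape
(37, 5)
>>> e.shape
(5, 5)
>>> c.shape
(7, 13)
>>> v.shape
(7, 7)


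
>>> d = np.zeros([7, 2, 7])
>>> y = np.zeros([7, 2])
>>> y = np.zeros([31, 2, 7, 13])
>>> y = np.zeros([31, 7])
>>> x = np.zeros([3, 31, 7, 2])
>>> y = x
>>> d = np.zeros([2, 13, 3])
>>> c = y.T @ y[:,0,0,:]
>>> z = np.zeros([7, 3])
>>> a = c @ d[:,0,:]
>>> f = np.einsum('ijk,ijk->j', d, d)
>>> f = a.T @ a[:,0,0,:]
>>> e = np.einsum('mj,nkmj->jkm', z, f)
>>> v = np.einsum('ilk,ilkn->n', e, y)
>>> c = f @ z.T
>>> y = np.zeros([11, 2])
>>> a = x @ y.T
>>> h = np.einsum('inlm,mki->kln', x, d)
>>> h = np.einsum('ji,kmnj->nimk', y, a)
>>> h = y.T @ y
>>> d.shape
(2, 13, 3)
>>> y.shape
(11, 2)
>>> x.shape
(3, 31, 7, 2)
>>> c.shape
(3, 31, 7, 7)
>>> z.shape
(7, 3)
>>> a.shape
(3, 31, 7, 11)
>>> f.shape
(3, 31, 7, 3)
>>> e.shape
(3, 31, 7)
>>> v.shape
(2,)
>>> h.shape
(2, 2)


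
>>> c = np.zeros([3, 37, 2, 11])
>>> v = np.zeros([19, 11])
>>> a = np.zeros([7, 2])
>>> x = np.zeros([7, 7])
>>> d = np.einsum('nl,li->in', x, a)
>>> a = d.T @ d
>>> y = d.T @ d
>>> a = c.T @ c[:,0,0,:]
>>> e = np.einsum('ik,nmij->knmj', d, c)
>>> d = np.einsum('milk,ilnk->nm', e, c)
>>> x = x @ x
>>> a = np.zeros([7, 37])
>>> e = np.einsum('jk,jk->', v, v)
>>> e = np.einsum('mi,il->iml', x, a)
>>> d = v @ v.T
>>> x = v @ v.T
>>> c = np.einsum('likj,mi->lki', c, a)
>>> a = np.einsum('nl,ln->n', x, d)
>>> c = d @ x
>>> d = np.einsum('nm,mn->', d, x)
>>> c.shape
(19, 19)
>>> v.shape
(19, 11)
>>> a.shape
(19,)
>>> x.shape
(19, 19)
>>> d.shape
()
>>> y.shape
(7, 7)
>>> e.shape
(7, 7, 37)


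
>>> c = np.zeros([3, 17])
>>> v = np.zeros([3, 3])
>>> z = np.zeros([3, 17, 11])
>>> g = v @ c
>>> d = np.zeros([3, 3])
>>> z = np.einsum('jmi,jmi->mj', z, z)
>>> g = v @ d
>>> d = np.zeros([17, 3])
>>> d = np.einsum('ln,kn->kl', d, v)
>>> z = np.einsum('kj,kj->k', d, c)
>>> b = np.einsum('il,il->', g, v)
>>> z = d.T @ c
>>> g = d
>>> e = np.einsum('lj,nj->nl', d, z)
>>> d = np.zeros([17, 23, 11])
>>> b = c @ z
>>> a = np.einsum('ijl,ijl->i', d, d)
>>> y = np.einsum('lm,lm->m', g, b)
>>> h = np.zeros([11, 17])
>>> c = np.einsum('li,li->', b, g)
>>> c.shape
()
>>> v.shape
(3, 3)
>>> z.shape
(17, 17)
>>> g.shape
(3, 17)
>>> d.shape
(17, 23, 11)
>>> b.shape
(3, 17)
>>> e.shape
(17, 3)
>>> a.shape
(17,)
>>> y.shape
(17,)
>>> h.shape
(11, 17)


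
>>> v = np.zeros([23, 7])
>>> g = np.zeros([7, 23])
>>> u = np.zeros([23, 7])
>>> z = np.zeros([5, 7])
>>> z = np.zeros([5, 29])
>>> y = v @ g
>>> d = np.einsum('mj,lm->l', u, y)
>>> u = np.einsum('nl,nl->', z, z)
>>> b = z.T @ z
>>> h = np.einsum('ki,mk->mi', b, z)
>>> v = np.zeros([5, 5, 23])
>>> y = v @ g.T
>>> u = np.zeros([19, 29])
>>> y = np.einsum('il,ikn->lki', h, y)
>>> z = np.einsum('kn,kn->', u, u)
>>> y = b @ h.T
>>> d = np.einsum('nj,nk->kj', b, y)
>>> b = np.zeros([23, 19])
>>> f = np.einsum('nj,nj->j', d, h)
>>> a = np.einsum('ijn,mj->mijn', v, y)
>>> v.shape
(5, 5, 23)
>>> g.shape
(7, 23)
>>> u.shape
(19, 29)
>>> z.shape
()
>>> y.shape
(29, 5)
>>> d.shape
(5, 29)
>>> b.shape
(23, 19)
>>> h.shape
(5, 29)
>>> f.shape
(29,)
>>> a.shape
(29, 5, 5, 23)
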